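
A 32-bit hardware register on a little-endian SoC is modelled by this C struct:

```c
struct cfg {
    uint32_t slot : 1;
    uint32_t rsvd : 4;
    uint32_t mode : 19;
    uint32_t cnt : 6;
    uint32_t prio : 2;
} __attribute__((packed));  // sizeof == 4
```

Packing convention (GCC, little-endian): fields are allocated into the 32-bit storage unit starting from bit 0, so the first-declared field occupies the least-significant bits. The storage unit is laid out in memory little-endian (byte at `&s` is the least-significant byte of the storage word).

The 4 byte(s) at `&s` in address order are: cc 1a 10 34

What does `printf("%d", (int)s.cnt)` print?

52

[0]=0xcc [1]=0x1a [2]=0x10 [3]=0x34 (little-endian) → word 0x34101acc
slot [0+:1] = (word>>0) & 0x1 = 0
rsvd [1+:4] = (word>>1) & 0xf = 6
mode [5+:19] = (word>>5) & 0x7ffff = 32982
cnt [24+:6] = (word>>24) & 0x3f = 52  ←
prio [30+:2] = (word>>30) & 0x3 = 0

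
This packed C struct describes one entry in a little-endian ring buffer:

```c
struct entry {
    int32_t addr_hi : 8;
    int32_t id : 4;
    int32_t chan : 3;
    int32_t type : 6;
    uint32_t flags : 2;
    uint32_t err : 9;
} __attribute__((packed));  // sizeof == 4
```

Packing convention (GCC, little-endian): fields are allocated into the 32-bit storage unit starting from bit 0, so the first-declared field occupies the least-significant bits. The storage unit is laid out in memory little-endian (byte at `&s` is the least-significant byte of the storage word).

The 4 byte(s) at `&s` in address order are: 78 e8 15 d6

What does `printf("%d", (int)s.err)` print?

428

[0]=0x78 [1]=0xe8 [2]=0x15 [3]=0xd6 (little-endian) → word 0xd615e878
addr_hi [0+:8] = (word>>0) & 0xff = 120
id [8+:4] = (word>>8) & 0xf = 8
chan [12+:3] = (word>>12) & 0x7 = 6
type [15+:6] = (word>>15) & 0x3f = 43
flags [21+:2] = (word>>21) & 0x3 = 0
err [23+:9] = (word>>23) & 0x1ff = 428  ←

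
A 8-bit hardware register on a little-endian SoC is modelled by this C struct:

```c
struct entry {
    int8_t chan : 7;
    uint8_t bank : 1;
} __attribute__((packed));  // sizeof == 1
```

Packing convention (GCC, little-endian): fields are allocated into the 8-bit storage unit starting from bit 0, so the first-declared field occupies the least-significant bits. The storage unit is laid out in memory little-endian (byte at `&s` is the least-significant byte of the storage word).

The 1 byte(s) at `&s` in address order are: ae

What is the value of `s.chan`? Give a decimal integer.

46

[0]=0xae (little-endian) → word 0xae
chan:7 @ bit 0 → (0xae>>0)&0x7f = 0x2e  ←
bank:1 @ bit 7 → (0xae>>7)&0x1 = 0x1
chan signed 7b, MSB=0: value = 46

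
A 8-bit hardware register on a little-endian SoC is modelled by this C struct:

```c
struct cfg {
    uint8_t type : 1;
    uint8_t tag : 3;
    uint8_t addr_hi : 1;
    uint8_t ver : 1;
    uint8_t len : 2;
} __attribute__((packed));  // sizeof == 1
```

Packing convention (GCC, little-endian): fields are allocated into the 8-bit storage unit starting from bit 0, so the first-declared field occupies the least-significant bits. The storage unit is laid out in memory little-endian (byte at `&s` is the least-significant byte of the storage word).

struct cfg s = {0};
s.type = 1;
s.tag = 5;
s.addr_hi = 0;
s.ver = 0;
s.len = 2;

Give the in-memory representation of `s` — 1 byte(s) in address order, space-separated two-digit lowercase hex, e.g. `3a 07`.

[0+:1] type=1 & 0x1 = 0x1; word=0x01
[1+:3] tag=5 & 0x7 = 0x5; word=0x0b
[4+:1] addr_hi=0 & 0x1 = 0x0; word=0x0b
[5+:1] ver=0 & 0x1 = 0x0; word=0x0b
[6+:2] len=2 & 0x3 = 0x2; word=0x8b
word = 0x8b → little-endian bytes:
  [0]=0x8b

8b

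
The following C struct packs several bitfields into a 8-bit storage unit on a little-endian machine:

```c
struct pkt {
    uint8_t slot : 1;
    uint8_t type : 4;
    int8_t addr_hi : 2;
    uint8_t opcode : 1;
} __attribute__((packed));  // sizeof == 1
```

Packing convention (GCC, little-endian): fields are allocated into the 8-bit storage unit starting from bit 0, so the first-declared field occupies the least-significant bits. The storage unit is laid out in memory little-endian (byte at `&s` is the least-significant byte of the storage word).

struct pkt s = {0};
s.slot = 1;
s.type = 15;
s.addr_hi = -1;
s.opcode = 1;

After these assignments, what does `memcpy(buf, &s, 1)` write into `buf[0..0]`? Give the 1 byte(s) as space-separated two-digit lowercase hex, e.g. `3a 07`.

ff

slot (1b) val=1 bits=0x1 at bit 0: 0x01
type (4b) val=15 bits=0xf at bit 1: 0x1f
addr_hi (2b) val=-1 bits=0x3 at bit 5: 0x7f
opcode (1b) val=1 bits=0x1 at bit 7: 0xff
word = 0xff → little-endian bytes:
  [0]=0xff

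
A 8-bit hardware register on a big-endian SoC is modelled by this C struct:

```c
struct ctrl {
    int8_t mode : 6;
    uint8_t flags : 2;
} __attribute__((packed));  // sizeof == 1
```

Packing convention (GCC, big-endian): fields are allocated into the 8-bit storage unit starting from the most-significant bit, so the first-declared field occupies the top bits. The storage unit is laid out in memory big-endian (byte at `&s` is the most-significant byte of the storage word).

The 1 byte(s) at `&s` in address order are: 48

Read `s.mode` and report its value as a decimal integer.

[0]=0x48 (big-endian) → word 0x48
mode:6 @ bit 2 → (0x48>>2)&0x3f = 0x12  ←
flags:2 @ bit 0 → (0x48>>0)&0x3 = 0x0
mode signed 6b, MSB=0: value = 18

18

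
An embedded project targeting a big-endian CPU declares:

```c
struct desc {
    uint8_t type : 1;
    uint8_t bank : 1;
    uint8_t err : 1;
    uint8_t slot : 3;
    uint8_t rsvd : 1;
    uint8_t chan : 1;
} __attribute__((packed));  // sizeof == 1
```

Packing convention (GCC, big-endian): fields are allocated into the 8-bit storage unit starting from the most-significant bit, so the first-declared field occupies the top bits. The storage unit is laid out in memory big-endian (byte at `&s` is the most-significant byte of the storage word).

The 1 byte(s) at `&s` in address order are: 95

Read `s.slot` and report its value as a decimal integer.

[0]=0x95 (big-endian) → word 0x95
type [7+:1] = (word>>7) & 0x1 = 1
bank [6+:1] = (word>>6) & 0x1 = 0
err [5+:1] = (word>>5) & 0x1 = 0
slot [2+:3] = (word>>2) & 0x7 = 5  ←
rsvd [1+:1] = (word>>1) & 0x1 = 0
chan [0+:1] = (word>>0) & 0x1 = 1

5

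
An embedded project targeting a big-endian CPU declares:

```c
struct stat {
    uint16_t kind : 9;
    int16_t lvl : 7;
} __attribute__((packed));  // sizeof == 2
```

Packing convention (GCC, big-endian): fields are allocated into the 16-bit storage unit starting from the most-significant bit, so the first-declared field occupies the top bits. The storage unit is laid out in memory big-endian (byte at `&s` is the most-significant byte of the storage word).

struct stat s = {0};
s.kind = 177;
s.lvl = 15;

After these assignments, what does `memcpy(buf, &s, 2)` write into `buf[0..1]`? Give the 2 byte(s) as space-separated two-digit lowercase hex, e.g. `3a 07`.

58 8f

kind:9 = 177 → 0xb1 << 7 → word 0x5880
lvl:7 = 15 → 0xf << 0 → word 0x588f
word = 0x588f → big-endian bytes:
  [0]=0x58  [1]=0x8f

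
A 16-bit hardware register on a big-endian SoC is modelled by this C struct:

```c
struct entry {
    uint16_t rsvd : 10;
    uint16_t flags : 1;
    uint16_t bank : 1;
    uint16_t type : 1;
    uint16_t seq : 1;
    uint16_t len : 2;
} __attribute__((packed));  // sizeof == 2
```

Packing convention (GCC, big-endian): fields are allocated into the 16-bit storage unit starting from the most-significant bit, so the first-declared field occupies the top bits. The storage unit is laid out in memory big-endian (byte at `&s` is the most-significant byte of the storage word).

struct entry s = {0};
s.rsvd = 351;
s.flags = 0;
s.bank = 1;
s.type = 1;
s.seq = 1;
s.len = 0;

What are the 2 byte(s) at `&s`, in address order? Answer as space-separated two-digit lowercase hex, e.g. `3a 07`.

rsvd (10b) val=351 bits=0x15f at bit 6: 0x57c0
flags (1b) val=0 bits=0x0 at bit 5: 0x57c0
bank (1b) val=1 bits=0x1 at bit 4: 0x57d0
type (1b) val=1 bits=0x1 at bit 3: 0x57d8
seq (1b) val=1 bits=0x1 at bit 2: 0x57dc
len (2b) val=0 bits=0x0 at bit 0: 0x57dc
word = 0x57dc → big-endian bytes:
  [0]=0x57  [1]=0xdc

57 dc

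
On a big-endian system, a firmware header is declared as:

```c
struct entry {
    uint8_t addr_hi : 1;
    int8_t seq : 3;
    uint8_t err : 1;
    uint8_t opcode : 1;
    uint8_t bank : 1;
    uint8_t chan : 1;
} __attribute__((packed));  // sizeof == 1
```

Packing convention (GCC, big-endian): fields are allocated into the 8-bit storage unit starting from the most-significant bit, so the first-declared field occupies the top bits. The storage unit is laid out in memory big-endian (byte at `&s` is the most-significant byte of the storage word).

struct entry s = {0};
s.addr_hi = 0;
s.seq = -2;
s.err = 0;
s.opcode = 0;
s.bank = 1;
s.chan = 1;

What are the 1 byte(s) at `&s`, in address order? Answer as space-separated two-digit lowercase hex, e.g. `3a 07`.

63

[7+:1] addr_hi=0 & 0x1 = 0x0; word=0x00
[4+:3] seq=-2 & 0x7 = 0x6; word=0x60
[3+:1] err=0 & 0x1 = 0x0; word=0x60
[2+:1] opcode=0 & 0x1 = 0x0; word=0x60
[1+:1] bank=1 & 0x1 = 0x1; word=0x62
[0+:1] chan=1 & 0x1 = 0x1; word=0x63
word = 0x63 → big-endian bytes:
  [0]=0x63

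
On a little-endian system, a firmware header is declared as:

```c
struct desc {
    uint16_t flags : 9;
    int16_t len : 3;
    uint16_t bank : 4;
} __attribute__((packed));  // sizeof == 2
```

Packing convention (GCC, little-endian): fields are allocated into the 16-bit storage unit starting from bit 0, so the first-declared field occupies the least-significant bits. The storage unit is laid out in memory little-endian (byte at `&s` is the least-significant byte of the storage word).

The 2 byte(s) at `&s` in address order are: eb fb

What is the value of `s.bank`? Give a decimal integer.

[0]=0xeb [1]=0xfb (little-endian) → word 0xfbeb
flags [0+:9] = (word>>0) & 0x1ff = 491
len [9+:3] = (word>>9) & 0x7 = 5
bank [12+:4] = (word>>12) & 0xf = 15  ←

15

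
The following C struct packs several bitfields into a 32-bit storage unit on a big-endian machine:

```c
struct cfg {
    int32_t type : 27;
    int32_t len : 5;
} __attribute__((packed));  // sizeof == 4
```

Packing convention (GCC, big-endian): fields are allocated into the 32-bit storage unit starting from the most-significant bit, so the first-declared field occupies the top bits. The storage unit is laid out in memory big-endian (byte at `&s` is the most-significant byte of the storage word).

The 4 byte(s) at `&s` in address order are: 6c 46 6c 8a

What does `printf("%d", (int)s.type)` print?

56767332

[0]=0x6c [1]=0x46 [2]=0x6c [3]=0x8a (big-endian) → word 0x6c466c8a
type [5+:27] = (word>>5) & 0x7ffffff = 56767332  ←
len [0+:5] = (word>>0) & 0x1f = 10
type signed 27b, MSB=0: value = 56767332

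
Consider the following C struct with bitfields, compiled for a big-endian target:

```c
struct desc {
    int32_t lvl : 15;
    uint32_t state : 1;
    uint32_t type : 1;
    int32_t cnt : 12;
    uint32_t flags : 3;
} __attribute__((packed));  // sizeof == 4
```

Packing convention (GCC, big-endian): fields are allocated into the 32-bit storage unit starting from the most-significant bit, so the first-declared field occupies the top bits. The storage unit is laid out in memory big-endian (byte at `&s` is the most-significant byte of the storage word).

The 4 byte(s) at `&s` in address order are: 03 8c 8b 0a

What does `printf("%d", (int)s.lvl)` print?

454

[0]=0x03 [1]=0x8c [2]=0x8b [3]=0x0a (big-endian) → word 0x038c8b0a
lvl:15 @ bit 17 → (0x038c8b0a>>17)&0x7fff = 0x1c6  ←
state:1 @ bit 16 → (0x038c8b0a>>16)&0x1 = 0x0
type:1 @ bit 15 → (0x038c8b0a>>15)&0x1 = 0x1
cnt:12 @ bit 3 → (0x038c8b0a>>3)&0xfff = 0x161
flags:3 @ bit 0 → (0x038c8b0a>>0)&0x7 = 0x2
lvl signed 15b, MSB=0: value = 454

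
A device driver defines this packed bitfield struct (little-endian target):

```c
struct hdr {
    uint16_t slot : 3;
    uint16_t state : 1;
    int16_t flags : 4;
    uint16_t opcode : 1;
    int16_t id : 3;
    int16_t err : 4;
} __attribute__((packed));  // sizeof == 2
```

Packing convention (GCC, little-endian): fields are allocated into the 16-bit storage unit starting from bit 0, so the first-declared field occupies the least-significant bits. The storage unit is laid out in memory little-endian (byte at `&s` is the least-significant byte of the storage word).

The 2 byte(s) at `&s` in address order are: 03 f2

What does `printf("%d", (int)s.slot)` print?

[0]=0x03 [1]=0xf2 (little-endian) → word 0xf203
slot:3 @ bit 0 → (0xf203>>0)&0x7 = 0x3  ←
state:1 @ bit 3 → (0xf203>>3)&0x1 = 0x0
flags:4 @ bit 4 → (0xf203>>4)&0xf = 0x0
opcode:1 @ bit 8 → (0xf203>>8)&0x1 = 0x0
id:3 @ bit 9 → (0xf203>>9)&0x7 = 0x1
err:4 @ bit 12 → (0xf203>>12)&0xf = 0xf

3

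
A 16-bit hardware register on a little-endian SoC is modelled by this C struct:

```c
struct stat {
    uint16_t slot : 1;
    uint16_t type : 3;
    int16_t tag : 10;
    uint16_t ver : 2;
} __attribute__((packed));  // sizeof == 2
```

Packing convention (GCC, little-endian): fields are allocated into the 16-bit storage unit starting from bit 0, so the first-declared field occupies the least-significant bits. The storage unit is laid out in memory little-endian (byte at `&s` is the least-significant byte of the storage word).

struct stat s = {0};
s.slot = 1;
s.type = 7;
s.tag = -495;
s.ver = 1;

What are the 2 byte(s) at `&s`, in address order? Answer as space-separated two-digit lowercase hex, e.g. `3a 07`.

slot:1 = 1 → 0x1 << 0 → word 0x0001
type:3 = 7 → 0x7 << 1 → word 0x000f
tag:10 = -495 → 0x211 << 4 → word 0x211f
ver:2 = 1 → 0x1 << 14 → word 0x611f
word = 0x611f → little-endian bytes:
  [0]=0x1f  [1]=0x61

1f 61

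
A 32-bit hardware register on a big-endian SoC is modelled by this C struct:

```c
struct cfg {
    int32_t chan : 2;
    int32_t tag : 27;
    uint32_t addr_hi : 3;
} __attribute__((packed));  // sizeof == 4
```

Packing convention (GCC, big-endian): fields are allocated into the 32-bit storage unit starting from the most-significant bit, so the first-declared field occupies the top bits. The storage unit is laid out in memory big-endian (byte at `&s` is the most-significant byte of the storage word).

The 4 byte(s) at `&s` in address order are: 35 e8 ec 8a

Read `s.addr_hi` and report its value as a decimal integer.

2

[0]=0x35 [1]=0xe8 [2]=0xec [3]=0x8a (big-endian) → word 0x35e8ec8a
chan:2 @ bit 30 → (0x35e8ec8a>>30)&0x3 = 0x0
tag:27 @ bit 3 → (0x35e8ec8a>>3)&0x7ffffff = 0x6bd1d91
addr_hi:3 @ bit 0 → (0x35e8ec8a>>0)&0x7 = 0x2  ←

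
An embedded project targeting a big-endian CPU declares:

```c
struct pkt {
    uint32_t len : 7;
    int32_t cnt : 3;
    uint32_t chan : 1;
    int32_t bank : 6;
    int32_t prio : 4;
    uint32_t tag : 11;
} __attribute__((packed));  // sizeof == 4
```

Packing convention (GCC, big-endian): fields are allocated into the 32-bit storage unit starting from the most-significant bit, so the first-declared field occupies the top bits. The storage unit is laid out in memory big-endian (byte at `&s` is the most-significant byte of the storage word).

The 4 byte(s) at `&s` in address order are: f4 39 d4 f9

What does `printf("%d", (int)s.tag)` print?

[0]=0xf4 [1]=0x39 [2]=0xd4 [3]=0xf9 (big-endian) → word 0xf439d4f9
len [25+:7] = (word>>25) & 0x7f = 122
cnt [22+:3] = (word>>22) & 0x7 = 0
chan [21+:1] = (word>>21) & 0x1 = 1
bank [15+:6] = (word>>15) & 0x3f = 51
prio [11+:4] = (word>>11) & 0xf = 10
tag [0+:11] = (word>>0) & 0x7ff = 1273  ←

1273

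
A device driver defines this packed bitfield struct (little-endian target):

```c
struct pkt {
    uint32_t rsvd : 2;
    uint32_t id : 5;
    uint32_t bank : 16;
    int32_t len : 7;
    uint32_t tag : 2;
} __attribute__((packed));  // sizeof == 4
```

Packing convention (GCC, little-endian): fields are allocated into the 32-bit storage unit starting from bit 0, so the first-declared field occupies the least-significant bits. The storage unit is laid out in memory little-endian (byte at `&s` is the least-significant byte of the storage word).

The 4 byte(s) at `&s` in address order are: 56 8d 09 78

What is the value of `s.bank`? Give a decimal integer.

4890

[0]=0x56 [1]=0x8d [2]=0x09 [3]=0x78 (little-endian) → word 0x78098d56
rsvd [0+:2] = (word>>0) & 0x3 = 2
id [2+:5] = (word>>2) & 0x1f = 21
bank [7+:16] = (word>>7) & 0xffff = 4890  ←
len [23+:7] = (word>>23) & 0x7f = 112
tag [30+:2] = (word>>30) & 0x3 = 1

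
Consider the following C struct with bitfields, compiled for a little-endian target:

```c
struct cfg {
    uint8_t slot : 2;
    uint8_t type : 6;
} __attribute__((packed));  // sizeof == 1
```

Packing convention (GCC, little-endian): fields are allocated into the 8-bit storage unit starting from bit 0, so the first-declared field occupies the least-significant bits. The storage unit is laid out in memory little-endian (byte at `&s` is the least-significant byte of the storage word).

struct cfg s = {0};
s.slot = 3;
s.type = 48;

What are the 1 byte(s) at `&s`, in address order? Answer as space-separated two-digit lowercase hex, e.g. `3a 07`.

c3

slot:2 = 3 → 0x3 << 0 → word 0x03
type:6 = 48 → 0x30 << 2 → word 0xc3
word = 0xc3 → little-endian bytes:
  [0]=0xc3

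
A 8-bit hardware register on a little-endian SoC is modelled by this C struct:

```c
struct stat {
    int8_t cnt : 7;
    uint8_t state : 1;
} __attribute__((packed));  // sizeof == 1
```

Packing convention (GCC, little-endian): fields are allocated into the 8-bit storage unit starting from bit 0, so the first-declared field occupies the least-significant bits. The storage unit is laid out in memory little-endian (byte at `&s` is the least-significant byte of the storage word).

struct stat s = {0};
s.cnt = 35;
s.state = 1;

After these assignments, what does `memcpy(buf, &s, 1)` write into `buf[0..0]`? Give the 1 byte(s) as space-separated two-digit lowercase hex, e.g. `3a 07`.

a3

cnt (7b) val=35 bits=0x23 at bit 0: 0x23
state (1b) val=1 bits=0x1 at bit 7: 0xa3
word = 0xa3 → little-endian bytes:
  [0]=0xa3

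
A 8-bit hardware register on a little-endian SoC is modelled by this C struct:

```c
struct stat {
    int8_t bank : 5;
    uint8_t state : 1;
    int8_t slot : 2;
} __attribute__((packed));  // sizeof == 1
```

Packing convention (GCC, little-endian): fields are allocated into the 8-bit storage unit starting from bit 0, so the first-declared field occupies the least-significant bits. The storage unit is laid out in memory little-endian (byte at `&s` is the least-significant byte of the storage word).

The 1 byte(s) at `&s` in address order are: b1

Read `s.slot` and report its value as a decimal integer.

[0]=0xb1 (little-endian) → word 0xb1
bank:5 @ bit 0 → (0xb1>>0)&0x1f = 0x11
state:1 @ bit 5 → (0xb1>>5)&0x1 = 0x1
slot:2 @ bit 6 → (0xb1>>6)&0x3 = 0x2  ←
slot signed 2b, MSB=1: 2 - 4 = -2

-2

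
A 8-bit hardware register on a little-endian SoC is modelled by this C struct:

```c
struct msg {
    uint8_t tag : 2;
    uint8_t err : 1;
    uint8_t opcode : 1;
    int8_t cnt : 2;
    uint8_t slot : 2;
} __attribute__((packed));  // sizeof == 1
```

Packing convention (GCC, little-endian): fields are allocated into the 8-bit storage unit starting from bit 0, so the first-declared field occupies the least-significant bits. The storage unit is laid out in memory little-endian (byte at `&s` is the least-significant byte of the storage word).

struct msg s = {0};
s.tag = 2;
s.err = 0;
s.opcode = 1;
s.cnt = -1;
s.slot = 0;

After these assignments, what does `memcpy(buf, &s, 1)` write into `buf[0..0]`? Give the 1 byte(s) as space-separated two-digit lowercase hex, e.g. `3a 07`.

3a

tag:2 = 2 → 0x2 << 0 → word 0x02
err:1 = 0 → 0x0 << 2 → word 0x02
opcode:1 = 1 → 0x1 << 3 → word 0x0a
cnt:2 = -1 → 0x3 << 4 → word 0x3a
slot:2 = 0 → 0x0 << 6 → word 0x3a
word = 0x3a → little-endian bytes:
  [0]=0x3a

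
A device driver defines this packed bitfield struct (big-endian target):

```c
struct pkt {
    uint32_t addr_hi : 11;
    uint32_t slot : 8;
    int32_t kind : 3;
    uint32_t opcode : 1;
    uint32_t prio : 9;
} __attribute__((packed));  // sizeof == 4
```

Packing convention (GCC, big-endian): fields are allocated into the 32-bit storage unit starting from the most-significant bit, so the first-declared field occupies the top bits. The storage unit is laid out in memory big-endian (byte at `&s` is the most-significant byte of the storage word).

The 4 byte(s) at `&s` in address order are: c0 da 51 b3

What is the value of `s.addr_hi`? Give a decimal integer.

[0]=0xc0 [1]=0xda [2]=0x51 [3]=0xb3 (big-endian) → word 0xc0da51b3
addr_hi [21+:11] = (word>>21) & 0x7ff = 1542  ←
slot [13+:8] = (word>>13) & 0xff = 210
kind [10+:3] = (word>>10) & 0x7 = 4
opcode [9+:1] = (word>>9) & 0x1 = 0
prio [0+:9] = (word>>0) & 0x1ff = 435

1542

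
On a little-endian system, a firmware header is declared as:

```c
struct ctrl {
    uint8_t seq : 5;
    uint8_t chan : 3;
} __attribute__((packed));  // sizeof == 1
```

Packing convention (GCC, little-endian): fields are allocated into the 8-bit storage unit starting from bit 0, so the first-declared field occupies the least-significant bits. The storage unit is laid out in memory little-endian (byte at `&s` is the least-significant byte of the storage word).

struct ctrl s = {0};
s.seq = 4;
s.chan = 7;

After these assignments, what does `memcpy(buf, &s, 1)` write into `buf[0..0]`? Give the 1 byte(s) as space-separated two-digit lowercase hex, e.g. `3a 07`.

e4

seq:5 = 4 → 0x4 << 0 → word 0x04
chan:3 = 7 → 0x7 << 5 → word 0xe4
word = 0xe4 → little-endian bytes:
  [0]=0xe4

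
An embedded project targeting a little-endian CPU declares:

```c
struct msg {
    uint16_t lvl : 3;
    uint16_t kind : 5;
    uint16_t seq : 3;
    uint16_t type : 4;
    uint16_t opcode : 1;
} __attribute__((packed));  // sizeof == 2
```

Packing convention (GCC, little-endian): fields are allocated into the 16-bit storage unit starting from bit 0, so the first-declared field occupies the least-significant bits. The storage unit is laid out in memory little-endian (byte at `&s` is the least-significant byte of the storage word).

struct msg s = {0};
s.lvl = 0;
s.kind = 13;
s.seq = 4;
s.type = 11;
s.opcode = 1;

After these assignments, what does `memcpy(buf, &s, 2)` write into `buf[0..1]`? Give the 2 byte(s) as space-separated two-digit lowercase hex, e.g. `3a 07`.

lvl (3b) val=0 bits=0x0 at bit 0: 0x0000
kind (5b) val=13 bits=0xd at bit 3: 0x0068
seq (3b) val=4 bits=0x4 at bit 8: 0x0468
type (4b) val=11 bits=0xb at bit 11: 0x5c68
opcode (1b) val=1 bits=0x1 at bit 15: 0xdc68
word = 0xdc68 → little-endian bytes:
  [0]=0x68  [1]=0xdc

68 dc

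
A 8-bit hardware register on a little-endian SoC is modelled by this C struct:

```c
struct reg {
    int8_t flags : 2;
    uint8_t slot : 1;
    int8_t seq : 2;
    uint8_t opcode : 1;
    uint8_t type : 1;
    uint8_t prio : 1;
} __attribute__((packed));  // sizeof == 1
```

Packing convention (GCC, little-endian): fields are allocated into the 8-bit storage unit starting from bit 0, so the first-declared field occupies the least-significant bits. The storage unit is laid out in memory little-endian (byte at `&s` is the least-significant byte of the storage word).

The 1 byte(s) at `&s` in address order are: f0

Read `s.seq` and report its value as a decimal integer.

-2

[0]=0xf0 (little-endian) → word 0xf0
flags:2 @ bit 0 → (0xf0>>0)&0x3 = 0x0
slot:1 @ bit 2 → (0xf0>>2)&0x1 = 0x0
seq:2 @ bit 3 → (0xf0>>3)&0x3 = 0x2  ←
opcode:1 @ bit 5 → (0xf0>>5)&0x1 = 0x1
type:1 @ bit 6 → (0xf0>>6)&0x1 = 0x1
prio:1 @ bit 7 → (0xf0>>7)&0x1 = 0x1
seq signed 2b, MSB=1: 2 - 4 = -2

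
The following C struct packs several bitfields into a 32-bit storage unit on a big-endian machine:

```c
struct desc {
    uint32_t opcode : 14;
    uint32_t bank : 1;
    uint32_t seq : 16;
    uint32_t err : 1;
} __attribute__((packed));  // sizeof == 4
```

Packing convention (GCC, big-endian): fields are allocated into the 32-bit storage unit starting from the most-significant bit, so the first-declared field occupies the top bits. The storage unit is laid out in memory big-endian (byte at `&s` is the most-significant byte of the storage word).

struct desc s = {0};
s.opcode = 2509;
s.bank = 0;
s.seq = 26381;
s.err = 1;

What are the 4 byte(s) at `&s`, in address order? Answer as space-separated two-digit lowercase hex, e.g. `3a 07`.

opcode (14b) val=2509 bits=0x9cd at bit 18: 0x27340000
bank (1b) val=0 bits=0x0 at bit 17: 0x27340000
seq (16b) val=26381 bits=0x670d at bit 1: 0x2734ce1a
err (1b) val=1 bits=0x1 at bit 0: 0x2734ce1b
word = 0x2734ce1b → big-endian bytes:
  [0]=0x27  [1]=0x34  [2]=0xce  [3]=0x1b

27 34 ce 1b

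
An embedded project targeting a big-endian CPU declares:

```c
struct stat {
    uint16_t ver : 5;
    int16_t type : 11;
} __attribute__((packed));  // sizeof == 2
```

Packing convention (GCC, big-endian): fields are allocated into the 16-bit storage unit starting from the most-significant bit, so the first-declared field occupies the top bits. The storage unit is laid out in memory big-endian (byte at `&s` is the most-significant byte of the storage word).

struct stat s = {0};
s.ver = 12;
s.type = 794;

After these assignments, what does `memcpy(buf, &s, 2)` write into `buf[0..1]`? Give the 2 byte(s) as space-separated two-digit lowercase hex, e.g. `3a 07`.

63 1a

ver:5 = 12 → 0xc << 11 → word 0x6000
type:11 = 794 → 0x31a << 0 → word 0x631a
word = 0x631a → big-endian bytes:
  [0]=0x63  [1]=0x1a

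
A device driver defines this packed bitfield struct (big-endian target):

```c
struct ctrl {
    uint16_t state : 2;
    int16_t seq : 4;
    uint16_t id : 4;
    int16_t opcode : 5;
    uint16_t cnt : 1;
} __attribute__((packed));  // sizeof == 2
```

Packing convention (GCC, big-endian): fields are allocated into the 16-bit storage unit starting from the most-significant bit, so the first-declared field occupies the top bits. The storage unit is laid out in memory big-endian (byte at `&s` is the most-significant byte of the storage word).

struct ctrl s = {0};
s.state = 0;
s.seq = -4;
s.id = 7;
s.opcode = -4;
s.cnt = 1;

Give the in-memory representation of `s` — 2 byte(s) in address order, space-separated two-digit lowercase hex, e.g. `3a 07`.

state (2b) val=0 bits=0x0 at bit 14: 0x0000
seq (4b) val=-4 bits=0xc at bit 10: 0x3000
id (4b) val=7 bits=0x7 at bit 6: 0x31c0
opcode (5b) val=-4 bits=0x1c at bit 1: 0x31f8
cnt (1b) val=1 bits=0x1 at bit 0: 0x31f9
word = 0x31f9 → big-endian bytes:
  [0]=0x31  [1]=0xf9

31 f9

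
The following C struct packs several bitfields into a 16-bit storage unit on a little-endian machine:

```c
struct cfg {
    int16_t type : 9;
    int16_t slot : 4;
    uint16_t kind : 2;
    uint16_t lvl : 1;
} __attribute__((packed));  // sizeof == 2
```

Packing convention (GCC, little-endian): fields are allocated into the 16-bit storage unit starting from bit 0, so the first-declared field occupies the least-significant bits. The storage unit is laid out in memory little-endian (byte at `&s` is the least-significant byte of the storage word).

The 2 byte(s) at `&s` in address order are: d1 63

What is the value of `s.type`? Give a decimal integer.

[0]=0xd1 [1]=0x63 (little-endian) → word 0x63d1
type:9 @ bit 0 → (0x63d1>>0)&0x1ff = 0x1d1  ←
slot:4 @ bit 9 → (0x63d1>>9)&0xf = 0x1
kind:2 @ bit 13 → (0x63d1>>13)&0x3 = 0x3
lvl:1 @ bit 15 → (0x63d1>>15)&0x1 = 0x0
type signed 9b, MSB=1: 465 - 512 = -47

-47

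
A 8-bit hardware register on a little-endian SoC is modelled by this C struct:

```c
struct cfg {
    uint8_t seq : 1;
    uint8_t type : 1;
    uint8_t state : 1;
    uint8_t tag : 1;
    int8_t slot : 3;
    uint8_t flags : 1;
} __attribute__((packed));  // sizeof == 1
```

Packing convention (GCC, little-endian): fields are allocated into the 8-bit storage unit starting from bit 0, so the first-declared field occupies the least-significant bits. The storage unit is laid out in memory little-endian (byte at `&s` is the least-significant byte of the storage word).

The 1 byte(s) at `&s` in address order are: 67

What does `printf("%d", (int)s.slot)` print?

[0]=0x67 (little-endian) → word 0x67
seq:1 @ bit 0 → (0x67>>0)&0x1 = 0x1
type:1 @ bit 1 → (0x67>>1)&0x1 = 0x1
state:1 @ bit 2 → (0x67>>2)&0x1 = 0x1
tag:1 @ bit 3 → (0x67>>3)&0x1 = 0x0
slot:3 @ bit 4 → (0x67>>4)&0x7 = 0x6  ←
flags:1 @ bit 7 → (0x67>>7)&0x1 = 0x0
slot signed 3b, MSB=1: 6 - 8 = -2

-2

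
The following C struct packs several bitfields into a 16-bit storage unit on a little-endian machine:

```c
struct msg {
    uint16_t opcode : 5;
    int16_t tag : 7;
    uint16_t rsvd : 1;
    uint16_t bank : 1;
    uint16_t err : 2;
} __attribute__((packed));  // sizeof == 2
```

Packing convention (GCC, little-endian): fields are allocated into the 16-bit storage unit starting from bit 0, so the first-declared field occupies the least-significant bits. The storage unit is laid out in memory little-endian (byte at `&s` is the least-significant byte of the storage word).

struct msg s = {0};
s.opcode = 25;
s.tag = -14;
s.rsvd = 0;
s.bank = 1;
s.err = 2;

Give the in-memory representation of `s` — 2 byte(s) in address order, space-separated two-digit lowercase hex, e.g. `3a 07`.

opcode:5 = 25 → 0x19 << 0 → word 0x0019
tag:7 = -14 → 0x72 << 5 → word 0x0e59
rsvd:1 = 0 → 0x0 << 12 → word 0x0e59
bank:1 = 1 → 0x1 << 13 → word 0x2e59
err:2 = 2 → 0x2 << 14 → word 0xae59
word = 0xae59 → little-endian bytes:
  [0]=0x59  [1]=0xae

59 ae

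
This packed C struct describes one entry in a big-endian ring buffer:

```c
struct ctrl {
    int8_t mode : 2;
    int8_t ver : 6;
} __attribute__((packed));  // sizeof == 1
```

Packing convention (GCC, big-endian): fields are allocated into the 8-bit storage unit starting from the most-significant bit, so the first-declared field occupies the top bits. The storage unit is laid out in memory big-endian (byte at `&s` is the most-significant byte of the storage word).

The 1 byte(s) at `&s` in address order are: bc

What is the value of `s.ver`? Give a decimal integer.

[0]=0xbc (big-endian) → word 0xbc
mode:2 @ bit 6 → (0xbc>>6)&0x3 = 0x2
ver:6 @ bit 0 → (0xbc>>0)&0x3f = 0x3c  ←
ver signed 6b, MSB=1: 60 - 64 = -4

-4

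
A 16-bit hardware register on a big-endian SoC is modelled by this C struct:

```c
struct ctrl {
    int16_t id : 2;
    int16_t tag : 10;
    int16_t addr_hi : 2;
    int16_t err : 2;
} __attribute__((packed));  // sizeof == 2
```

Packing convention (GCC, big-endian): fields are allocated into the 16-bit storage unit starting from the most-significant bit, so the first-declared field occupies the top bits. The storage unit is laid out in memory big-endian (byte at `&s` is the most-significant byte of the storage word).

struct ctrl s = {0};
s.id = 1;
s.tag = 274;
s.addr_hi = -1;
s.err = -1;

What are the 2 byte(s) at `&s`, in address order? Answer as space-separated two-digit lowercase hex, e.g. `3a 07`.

51 2f

id:2 = 1 → 0x1 << 14 → word 0x4000
tag:10 = 274 → 0x112 << 4 → word 0x5120
addr_hi:2 = -1 → 0x3 << 2 → word 0x512c
err:2 = -1 → 0x3 << 0 → word 0x512f
word = 0x512f → big-endian bytes:
  [0]=0x51  [1]=0x2f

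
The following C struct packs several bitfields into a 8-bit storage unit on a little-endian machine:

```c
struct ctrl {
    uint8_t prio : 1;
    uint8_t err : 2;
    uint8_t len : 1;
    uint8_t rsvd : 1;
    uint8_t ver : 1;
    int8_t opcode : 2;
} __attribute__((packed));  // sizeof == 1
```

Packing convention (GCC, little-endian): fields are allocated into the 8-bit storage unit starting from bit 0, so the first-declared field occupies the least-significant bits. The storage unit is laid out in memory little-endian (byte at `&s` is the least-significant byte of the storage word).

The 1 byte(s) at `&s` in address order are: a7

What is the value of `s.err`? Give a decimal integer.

[0]=0xa7 (little-endian) → word 0xa7
prio [0+:1] = (word>>0) & 0x1 = 1
err [1+:2] = (word>>1) & 0x3 = 3  ←
len [3+:1] = (word>>3) & 0x1 = 0
rsvd [4+:1] = (word>>4) & 0x1 = 0
ver [5+:1] = (word>>5) & 0x1 = 1
opcode [6+:2] = (word>>6) & 0x3 = 2

3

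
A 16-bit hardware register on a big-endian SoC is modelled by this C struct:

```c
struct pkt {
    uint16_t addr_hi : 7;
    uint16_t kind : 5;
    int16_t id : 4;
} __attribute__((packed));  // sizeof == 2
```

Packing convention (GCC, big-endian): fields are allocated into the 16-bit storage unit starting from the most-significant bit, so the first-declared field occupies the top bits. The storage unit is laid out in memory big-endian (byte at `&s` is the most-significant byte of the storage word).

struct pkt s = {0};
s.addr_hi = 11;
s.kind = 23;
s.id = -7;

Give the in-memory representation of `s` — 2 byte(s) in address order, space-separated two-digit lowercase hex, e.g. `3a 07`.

17 79

[9+:7] addr_hi=11 & 0x7f = 0xb; word=0x1600
[4+:5] kind=23 & 0x1f = 0x17; word=0x1770
[0+:4] id=-7 & 0xf = 0x9; word=0x1779
word = 0x1779 → big-endian bytes:
  [0]=0x17  [1]=0x79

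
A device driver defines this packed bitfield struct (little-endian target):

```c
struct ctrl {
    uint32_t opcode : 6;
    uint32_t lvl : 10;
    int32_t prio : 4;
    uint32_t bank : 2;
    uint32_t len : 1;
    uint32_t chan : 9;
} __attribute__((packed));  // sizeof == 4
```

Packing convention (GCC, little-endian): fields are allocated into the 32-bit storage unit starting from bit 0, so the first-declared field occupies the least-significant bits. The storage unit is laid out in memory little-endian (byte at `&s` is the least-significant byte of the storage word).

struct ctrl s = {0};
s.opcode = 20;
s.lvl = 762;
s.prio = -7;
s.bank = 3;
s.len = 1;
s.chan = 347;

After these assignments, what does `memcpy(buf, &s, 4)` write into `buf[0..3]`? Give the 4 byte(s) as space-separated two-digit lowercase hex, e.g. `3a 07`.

opcode:6 = 20 → 0x14 << 0 → word 0x00000014
lvl:10 = 762 → 0x2fa << 6 → word 0x0000be94
prio:4 = -7 → 0x9 << 16 → word 0x0009be94
bank:2 = 3 → 0x3 << 20 → word 0x0039be94
len:1 = 1 → 0x1 << 22 → word 0x0079be94
chan:9 = 347 → 0x15b << 23 → word 0xadf9be94
word = 0xadf9be94 → little-endian bytes:
  [0]=0x94  [1]=0xbe  [2]=0xf9  [3]=0xad

94 be f9 ad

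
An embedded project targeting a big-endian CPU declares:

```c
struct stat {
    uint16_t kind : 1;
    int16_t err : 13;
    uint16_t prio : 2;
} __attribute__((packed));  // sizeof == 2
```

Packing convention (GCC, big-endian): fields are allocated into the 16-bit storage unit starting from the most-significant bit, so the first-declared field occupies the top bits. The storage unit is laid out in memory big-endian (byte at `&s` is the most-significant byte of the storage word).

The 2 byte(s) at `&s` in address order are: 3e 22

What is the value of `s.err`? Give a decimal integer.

3976

[0]=0x3e [1]=0x22 (big-endian) → word 0x3e22
kind [15+:1] = (word>>15) & 0x1 = 0
err [2+:13] = (word>>2) & 0x1fff = 3976  ←
prio [0+:2] = (word>>0) & 0x3 = 2
err signed 13b, MSB=0: value = 3976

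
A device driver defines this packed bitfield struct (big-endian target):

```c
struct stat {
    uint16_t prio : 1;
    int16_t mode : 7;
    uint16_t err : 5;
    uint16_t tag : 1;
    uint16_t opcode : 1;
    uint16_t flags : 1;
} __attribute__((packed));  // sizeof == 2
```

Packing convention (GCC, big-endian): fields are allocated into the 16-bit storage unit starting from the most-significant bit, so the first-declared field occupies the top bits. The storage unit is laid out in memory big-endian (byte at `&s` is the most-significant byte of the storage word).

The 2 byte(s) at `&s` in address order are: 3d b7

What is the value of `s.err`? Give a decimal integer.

[0]=0x3d [1]=0xb7 (big-endian) → word 0x3db7
prio:1 @ bit 15 → (0x3db7>>15)&0x1 = 0x0
mode:7 @ bit 8 → (0x3db7>>8)&0x7f = 0x3d
err:5 @ bit 3 → (0x3db7>>3)&0x1f = 0x16  ←
tag:1 @ bit 2 → (0x3db7>>2)&0x1 = 0x1
opcode:1 @ bit 1 → (0x3db7>>1)&0x1 = 0x1
flags:1 @ bit 0 → (0x3db7>>0)&0x1 = 0x1

22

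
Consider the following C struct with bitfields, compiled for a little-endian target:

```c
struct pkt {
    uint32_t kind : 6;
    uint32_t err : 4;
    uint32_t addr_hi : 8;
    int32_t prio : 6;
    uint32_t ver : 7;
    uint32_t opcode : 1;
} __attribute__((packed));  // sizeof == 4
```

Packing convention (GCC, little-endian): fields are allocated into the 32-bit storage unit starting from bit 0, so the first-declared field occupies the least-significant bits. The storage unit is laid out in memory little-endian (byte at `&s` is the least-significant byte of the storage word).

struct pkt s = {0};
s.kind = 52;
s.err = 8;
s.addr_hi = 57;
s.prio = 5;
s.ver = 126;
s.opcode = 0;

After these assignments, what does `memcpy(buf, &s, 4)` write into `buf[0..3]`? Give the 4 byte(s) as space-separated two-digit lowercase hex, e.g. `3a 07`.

34 e6 14 7e

kind (6b) val=52 bits=0x34 at bit 0: 0x00000034
err (4b) val=8 bits=0x8 at bit 6: 0x00000234
addr_hi (8b) val=57 bits=0x39 at bit 10: 0x0000e634
prio (6b) val=5 bits=0x5 at bit 18: 0x0014e634
ver (7b) val=126 bits=0x7e at bit 24: 0x7e14e634
opcode (1b) val=0 bits=0x0 at bit 31: 0x7e14e634
word = 0x7e14e634 → little-endian bytes:
  [0]=0x34  [1]=0xe6  [2]=0x14  [3]=0x7e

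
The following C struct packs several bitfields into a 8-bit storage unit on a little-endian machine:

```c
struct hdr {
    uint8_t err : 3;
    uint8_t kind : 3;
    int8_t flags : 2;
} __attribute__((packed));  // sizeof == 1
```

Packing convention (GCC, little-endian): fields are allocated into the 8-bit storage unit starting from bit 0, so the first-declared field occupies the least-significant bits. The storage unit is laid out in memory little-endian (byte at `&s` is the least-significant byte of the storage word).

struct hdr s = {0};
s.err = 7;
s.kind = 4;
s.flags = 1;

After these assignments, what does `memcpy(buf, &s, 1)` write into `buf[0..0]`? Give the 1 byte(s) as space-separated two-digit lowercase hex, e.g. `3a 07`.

67

err (3b) val=7 bits=0x7 at bit 0: 0x07
kind (3b) val=4 bits=0x4 at bit 3: 0x27
flags (2b) val=1 bits=0x1 at bit 6: 0x67
word = 0x67 → little-endian bytes:
  [0]=0x67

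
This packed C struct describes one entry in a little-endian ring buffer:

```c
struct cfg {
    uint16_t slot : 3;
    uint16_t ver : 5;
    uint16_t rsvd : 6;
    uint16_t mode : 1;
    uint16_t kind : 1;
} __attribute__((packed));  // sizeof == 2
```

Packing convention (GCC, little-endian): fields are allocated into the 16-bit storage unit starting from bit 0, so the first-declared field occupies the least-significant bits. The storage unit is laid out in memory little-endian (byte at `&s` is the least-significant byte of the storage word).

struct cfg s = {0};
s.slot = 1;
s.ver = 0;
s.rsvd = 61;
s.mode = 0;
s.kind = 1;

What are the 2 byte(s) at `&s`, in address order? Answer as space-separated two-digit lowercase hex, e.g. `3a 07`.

slot (3b) val=1 bits=0x1 at bit 0: 0x0001
ver (5b) val=0 bits=0x0 at bit 3: 0x0001
rsvd (6b) val=61 bits=0x3d at bit 8: 0x3d01
mode (1b) val=0 bits=0x0 at bit 14: 0x3d01
kind (1b) val=1 bits=0x1 at bit 15: 0xbd01
word = 0xbd01 → little-endian bytes:
  [0]=0x01  [1]=0xbd

01 bd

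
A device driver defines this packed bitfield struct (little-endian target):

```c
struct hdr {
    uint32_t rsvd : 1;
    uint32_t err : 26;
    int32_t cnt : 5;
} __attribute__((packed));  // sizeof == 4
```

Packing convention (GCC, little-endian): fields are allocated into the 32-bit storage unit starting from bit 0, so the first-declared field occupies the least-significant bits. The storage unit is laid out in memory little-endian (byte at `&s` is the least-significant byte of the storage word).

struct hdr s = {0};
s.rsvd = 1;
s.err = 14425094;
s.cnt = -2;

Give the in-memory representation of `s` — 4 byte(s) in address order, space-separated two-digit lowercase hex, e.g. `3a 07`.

[0+:1] rsvd=1 & 0x1 = 0x1; word=0x00000001
[1+:26] err=14425094 & 0x3ffffff = 0xdc1c06; word=0x01b8380d
[27+:5] cnt=-2 & 0x1f = 0x1e; word=0xf1b8380d
word = 0xf1b8380d → little-endian bytes:
  [0]=0x0d  [1]=0x38  [2]=0xb8  [3]=0xf1

0d 38 b8 f1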